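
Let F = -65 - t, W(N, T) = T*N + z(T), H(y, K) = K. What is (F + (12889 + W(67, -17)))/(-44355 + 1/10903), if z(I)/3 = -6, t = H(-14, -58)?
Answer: -127837675/483602564 ≈ -0.26434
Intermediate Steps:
t = -58
z(I) = -18 (z(I) = 3*(-6) = -18)
W(N, T) = -18 + N*T (W(N, T) = T*N - 18 = N*T - 18 = -18 + N*T)
F = -7 (F = -65 - 1*(-58) = -65 + 58 = -7)
(F + (12889 + W(67, -17)))/(-44355 + 1/10903) = (-7 + (12889 + (-18 + 67*(-17))))/(-44355 + 1/10903) = (-7 + (12889 + (-18 - 1139)))/(-44355 + 1/10903) = (-7 + (12889 - 1157))/(-483602564/10903) = (-7 + 11732)*(-10903/483602564) = 11725*(-10903/483602564) = -127837675/483602564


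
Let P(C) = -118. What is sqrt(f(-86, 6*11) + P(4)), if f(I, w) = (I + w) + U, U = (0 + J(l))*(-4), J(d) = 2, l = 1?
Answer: I*sqrt(146) ≈ 12.083*I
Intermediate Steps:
U = -8 (U = (0 + 2)*(-4) = 2*(-4) = -8)
f(I, w) = -8 + I + w (f(I, w) = (I + w) - 8 = -8 + I + w)
sqrt(f(-86, 6*11) + P(4)) = sqrt((-8 - 86 + 6*11) - 118) = sqrt((-8 - 86 + 66) - 118) = sqrt(-28 - 118) = sqrt(-146) = I*sqrt(146)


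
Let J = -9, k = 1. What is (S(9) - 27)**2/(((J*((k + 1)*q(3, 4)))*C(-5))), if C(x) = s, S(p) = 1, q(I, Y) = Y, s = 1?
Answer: -169/18 ≈ -9.3889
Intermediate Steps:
C(x) = 1
(S(9) - 27)**2/(((J*((k + 1)*q(3, 4)))*C(-5))) = (1 - 27)**2/((-9*(1 + 1)*4*1)) = (-26)**2/((-18*4*1)) = 676/((-9*8*1)) = 676/((-72*1)) = 676/(-72) = 676*(-1/72) = -169/18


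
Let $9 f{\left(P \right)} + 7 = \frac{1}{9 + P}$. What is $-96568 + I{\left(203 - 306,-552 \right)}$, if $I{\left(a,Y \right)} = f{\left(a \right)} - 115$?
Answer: $- \frac{81794477}{846} \approx -96684.0$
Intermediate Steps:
$f{\left(P \right)} = - \frac{7}{9} + \frac{1}{9 \left(9 + P\right)}$
$I{\left(a,Y \right)} = -115 + \frac{-62 - 7 a}{9 \left(9 + a\right)}$ ($I{\left(a,Y \right)} = \frac{-62 - 7 a}{9 \left(9 + a\right)} - 115 = -115 + \frac{-62 - 7 a}{9 \left(9 + a\right)}$)
$-96568 + I{\left(203 - 306,-552 \right)} = -96568 + \frac{-9377 - 1042 \left(203 - 306\right)}{9 \left(9 + \left(203 - 306\right)\right)} = -96568 + \frac{-9377 - -107326}{9 \left(9 - 103\right)} = -96568 + \frac{-9377 + 107326}{9 \left(-94\right)} = -96568 + \frac{1}{9} \left(- \frac{1}{94}\right) 97949 = -96568 - \frac{97949}{846} = - \frac{81794477}{846}$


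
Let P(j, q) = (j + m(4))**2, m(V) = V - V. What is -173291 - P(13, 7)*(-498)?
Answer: -89129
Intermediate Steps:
m(V) = 0
P(j, q) = j**2 (P(j, q) = (j + 0)**2 = j**2)
-173291 - P(13, 7)*(-498) = -173291 - 13**2*(-498) = -173291 - 169*(-498) = -173291 - 1*(-84162) = -173291 + 84162 = -89129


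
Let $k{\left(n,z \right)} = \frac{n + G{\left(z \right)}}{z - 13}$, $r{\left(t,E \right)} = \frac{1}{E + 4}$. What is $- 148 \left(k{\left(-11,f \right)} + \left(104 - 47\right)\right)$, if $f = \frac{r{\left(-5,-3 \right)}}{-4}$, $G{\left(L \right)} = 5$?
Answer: $- \frac{450660}{53} \approx -8503.0$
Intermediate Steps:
$r{\left(t,E \right)} = \frac{1}{4 + E}$
$f = - \frac{1}{4}$ ($f = \frac{1}{\left(4 - 3\right) \left(-4\right)} = 1^{-1} \left(- \frac{1}{4}\right) = 1 \left(- \frac{1}{4}\right) = - \frac{1}{4} \approx -0.25$)
$k{\left(n,z \right)} = \frac{5 + n}{-13 + z}$ ($k{\left(n,z \right)} = \frac{n + 5}{z - 13} = \frac{5 + n}{-13 + z}$)
$- 148 \left(k{\left(-11,f \right)} + \left(104 - 47\right)\right) = - 148 \left(\frac{5 - 11}{-13 - \frac{1}{4}} + \left(104 - 47\right)\right) = - 148 \left(\frac{1}{- \frac{53}{4}} \left(-6\right) + 57\right) = - 148 \left(\left(- \frac{4}{53}\right) \left(-6\right) + 57\right) = - 148 \left(\frac{24}{53} + 57\right) = \left(-148\right) \frac{3045}{53} = - \frac{450660}{53}$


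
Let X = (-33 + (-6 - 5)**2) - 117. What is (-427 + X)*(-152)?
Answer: 69312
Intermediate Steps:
X = -29 (X = (-33 + (-11)**2) - 117 = (-33 + 121) - 117 = 88 - 117 = -29)
(-427 + X)*(-152) = (-427 - 29)*(-152) = -456*(-152) = 69312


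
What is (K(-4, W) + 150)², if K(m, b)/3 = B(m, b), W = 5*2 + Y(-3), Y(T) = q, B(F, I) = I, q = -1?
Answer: 31329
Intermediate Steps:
Y(T) = -1
W = 9 (W = 5*2 - 1 = 10 - 1 = 9)
K(m, b) = 3*b
(K(-4, W) + 150)² = (3*9 + 150)² = (27 + 150)² = 177² = 31329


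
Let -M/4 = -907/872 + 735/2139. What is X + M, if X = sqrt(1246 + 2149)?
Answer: 433051/155434 + sqrt(3395) ≈ 61.053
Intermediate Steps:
X = sqrt(3395) ≈ 58.267
M = 433051/155434 (M = -4*(-907/872 + 735/2139) = -4*(-907*1/872 + 735*(1/2139)) = -4*(-907/872 + 245/713) = -4*(-433051/621736) = 433051/155434 ≈ 2.7861)
X + M = sqrt(3395) + 433051/155434 = 433051/155434 + sqrt(3395)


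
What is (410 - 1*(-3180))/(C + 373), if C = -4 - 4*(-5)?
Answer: 3590/389 ≈ 9.2288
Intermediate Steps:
C = 16 (C = -4 + 20 = 16)
(410 - 1*(-3180))/(C + 373) = (410 - 1*(-3180))/(16 + 373) = (410 + 3180)/389 = 3590*(1/389) = 3590/389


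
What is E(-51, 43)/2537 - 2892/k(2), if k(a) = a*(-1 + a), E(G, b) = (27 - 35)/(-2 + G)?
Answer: -194430598/134461 ≈ -1446.0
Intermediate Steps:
E(G, b) = -8/(-2 + G)
E(-51, 43)/2537 - 2892/k(2) = -8/(-2 - 51)/2537 - 2892*1/(2*(-1 + 2)) = -8/(-53)*(1/2537) - 2892/(2*1) = -8*(-1/53)*(1/2537) - 2892/2 = (8/53)*(1/2537) - 2892*½ = 8/134461 - 1446 = -194430598/134461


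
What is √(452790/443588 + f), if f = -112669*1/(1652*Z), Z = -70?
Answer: √905351332518110/21302540 ≈ 1.4125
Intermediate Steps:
f = 112669/115640 (f = -112669/(-28*(-59)*(-70)) = -112669/(1652*(-70)) = -112669/(-115640) = -112669*(-1/115640) = 112669/115640 ≈ 0.97431)
√(452790/443588 + f) = √(452790/443588 + 112669/115640) = √(452790*(1/443588) + 112669/115640) = √(5265/5158 + 112669/115640) = √(594995651/298235560) = √905351332518110/21302540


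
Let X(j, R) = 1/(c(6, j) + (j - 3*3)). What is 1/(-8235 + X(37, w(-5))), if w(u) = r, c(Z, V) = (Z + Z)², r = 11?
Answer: -172/1416419 ≈ -0.00012143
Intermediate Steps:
c(Z, V) = 4*Z² (c(Z, V) = (2*Z)² = 4*Z²)
w(u) = 11
X(j, R) = 1/(135 + j) (X(j, R) = 1/(4*6² + (j - 3*3)) = 1/(4*36 + (j - 9)) = 1/(144 + (-9 + j)) = 1/(135 + j))
1/(-8235 + X(37, w(-5))) = 1/(-8235 + 1/(135 + 37)) = 1/(-8235 + 1/172) = 1/(-1416419/172) = -172/1416419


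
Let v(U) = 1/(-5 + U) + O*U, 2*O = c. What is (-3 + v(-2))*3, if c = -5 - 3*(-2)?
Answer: -87/7 ≈ -12.429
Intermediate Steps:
c = 1 (c = -5 + 6 = 1)
O = 1/2 (O = (1/2)*1 = 1/2 ≈ 0.50000)
v(U) = 1/(-5 + U) + U/2
(-3 + v(-2))*3 = (-3 + (2 + (-2)**2 - 5*(-2))/(2*(-5 - 2)))*3 = (-3 + (1/2)*(2 + 4 + 10)/(-7))*3 = (-3 + (1/2)*(-1/7)*16)*3 = (-3 - 8/7)*3 = -29/7*3 = -87/7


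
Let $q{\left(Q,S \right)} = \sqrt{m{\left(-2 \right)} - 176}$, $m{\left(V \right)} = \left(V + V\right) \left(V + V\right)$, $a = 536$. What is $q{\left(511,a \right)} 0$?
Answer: $0$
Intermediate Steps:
$m{\left(V \right)} = 4 V^{2}$ ($m{\left(V \right)} = 2 V 2 V = 4 V^{2}$)
$q{\left(Q,S \right)} = 4 i \sqrt{10}$ ($q{\left(Q,S \right)} = \sqrt{4 \left(-2\right)^{2} - 176} = \sqrt{4 \cdot 4 - 176} = \sqrt{16 - 176} = \sqrt{-160} = 4 i \sqrt{10}$)
$q{\left(511,a \right)} 0 = 4 i \sqrt{10} \cdot 0 = 0$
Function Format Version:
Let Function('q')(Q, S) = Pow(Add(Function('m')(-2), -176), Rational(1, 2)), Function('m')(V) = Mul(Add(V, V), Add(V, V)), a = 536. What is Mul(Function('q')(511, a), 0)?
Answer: 0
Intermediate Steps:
Function('m')(V) = Mul(4, Pow(V, 2)) (Function('m')(V) = Mul(Mul(2, V), Mul(2, V)) = Mul(4, Pow(V, 2)))
Function('q')(Q, S) = Mul(4, I, Pow(10, Rational(1, 2))) (Function('q')(Q, S) = Pow(Add(Mul(4, Pow(-2, 2)), -176), Rational(1, 2)) = Pow(Add(Mul(4, 4), -176), Rational(1, 2)) = Pow(Add(16, -176), Rational(1, 2)) = Pow(-160, Rational(1, 2)) = Mul(4, I, Pow(10, Rational(1, 2))))
Mul(Function('q')(511, a), 0) = Mul(Mul(4, I, Pow(10, Rational(1, 2))), 0) = 0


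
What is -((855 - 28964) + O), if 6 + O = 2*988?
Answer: 26139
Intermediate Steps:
O = 1970 (O = -6 + 2*988 = -6 + 1976 = 1970)
-((855 - 28964) + O) = -((855 - 28964) + 1970) = -(-28109 + 1970) = -1*(-26139) = 26139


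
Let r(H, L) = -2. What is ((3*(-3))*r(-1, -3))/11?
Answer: 18/11 ≈ 1.6364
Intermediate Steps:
((3*(-3))*r(-1, -3))/11 = ((3*(-3))*(-2))/11 = -9*(-2)*(1/11) = 18*(1/11) = 18/11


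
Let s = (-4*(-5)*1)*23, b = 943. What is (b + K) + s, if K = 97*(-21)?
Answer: -634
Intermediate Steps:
K = -2037
s = 460 (s = (20*1)*23 = 20*23 = 460)
(b + K) + s = (943 - 2037) + 460 = -1094 + 460 = -634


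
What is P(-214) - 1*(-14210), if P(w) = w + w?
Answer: 13782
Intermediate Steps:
P(w) = 2*w
P(-214) - 1*(-14210) = 2*(-214) - 1*(-14210) = -428 + 14210 = 13782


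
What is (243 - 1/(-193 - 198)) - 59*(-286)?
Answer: 6692748/391 ≈ 17117.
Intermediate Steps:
(243 - 1/(-193 - 198)) - 59*(-286) = (243 - 1/(-391)) + 16874 = (243 - 1*(-1/391)) + 16874 = (243 + 1/391) + 16874 = 95014/391 + 16874 = 6692748/391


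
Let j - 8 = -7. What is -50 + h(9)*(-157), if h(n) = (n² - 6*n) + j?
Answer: -4446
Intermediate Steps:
j = 1 (j = 8 - 7 = 1)
h(n) = 1 + n² - 6*n (h(n) = (n² - 6*n) + 1 = 1 + n² - 6*n)
-50 + h(9)*(-157) = -50 + (1 + 9² - 6*9)*(-157) = -50 + (1 + 81 - 54)*(-157) = -50 + 28*(-157) = -50 - 4396 = -4446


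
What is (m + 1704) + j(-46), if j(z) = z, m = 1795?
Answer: 3453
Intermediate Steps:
(m + 1704) + j(-46) = (1795 + 1704) - 46 = 3499 - 46 = 3453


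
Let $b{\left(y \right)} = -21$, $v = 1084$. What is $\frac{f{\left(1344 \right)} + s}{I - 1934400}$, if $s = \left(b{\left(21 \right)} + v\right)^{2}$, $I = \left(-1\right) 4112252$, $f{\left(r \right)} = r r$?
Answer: $- \frac{2936305}{6046652} \approx -0.48561$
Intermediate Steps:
$f{\left(r \right)} = r^{2}$
$I = -4112252$
$s = 1129969$ ($s = \left(-21 + 1084\right)^{2} = 1063^{2} = 1129969$)
$\frac{f{\left(1344 \right)} + s}{I - 1934400} = \frac{1344^{2} + 1129969}{-4112252 - 1934400} = \frac{1806336 + 1129969}{-6046652} = 2936305 \left(- \frac{1}{6046652}\right) = - \frac{2936305}{6046652}$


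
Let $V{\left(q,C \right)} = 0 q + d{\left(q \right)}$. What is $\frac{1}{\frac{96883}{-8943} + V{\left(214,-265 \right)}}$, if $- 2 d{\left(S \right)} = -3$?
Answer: $- \frac{17886}{166937} \approx -0.10714$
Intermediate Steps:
$d{\left(S \right)} = \frac{3}{2}$ ($d{\left(S \right)} = \left(- \frac{1}{2}\right) \left(-3\right) = \frac{3}{2}$)
$V{\left(q,C \right)} = \frac{3}{2}$ ($V{\left(q,C \right)} = 0 q + \frac{3}{2} = 0 + \frac{3}{2} = \frac{3}{2}$)
$\frac{1}{\frac{96883}{-8943} + V{\left(214,-265 \right)}} = \frac{1}{\frac{96883}{-8943} + \frac{3}{2}} = \frac{1}{96883 \left(- \frac{1}{8943}\right) + \frac{3}{2}} = \frac{1}{- \frac{96883}{8943} + \frac{3}{2}} = \frac{1}{- \frac{166937}{17886}} = - \frac{17886}{166937}$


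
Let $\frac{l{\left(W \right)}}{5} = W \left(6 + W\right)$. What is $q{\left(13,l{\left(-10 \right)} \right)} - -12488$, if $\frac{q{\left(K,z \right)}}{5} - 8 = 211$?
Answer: $13583$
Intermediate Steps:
$l{\left(W \right)} = 5 W \left(6 + W\right)$
$q{\left(K,z \right)} = 1095$ ($q{\left(K,z \right)} = 40 + 5 \cdot 211 = 40 + 1055 = 1095$)
$q{\left(13,l{\left(-10 \right)} \right)} - -12488 = 1095 - -12488 = 1095 + 12488 = 13583$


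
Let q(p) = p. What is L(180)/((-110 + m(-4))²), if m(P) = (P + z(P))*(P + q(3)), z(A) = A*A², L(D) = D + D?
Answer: 10/49 ≈ 0.20408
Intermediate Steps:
L(D) = 2*D
z(A) = A³
m(P) = (3 + P)*(P + P³) (m(P) = (P + P³)*(P + 3) = (P + P³)*(3 + P) = (3 + P)*(P + P³))
L(180)/((-110 + m(-4))²) = (2*180)/((-110 - 4*(3 - 4 + (-4)³ + 3*(-4)²))²) = 360/((-110 - 4*(3 - 4 - 64 + 3*16))²) = 360/((-110 - 4*(3 - 4 - 64 + 48))²) = 360/((-110 - 4*(-17))²) = 360/((-110 + 68)²) = 360/((-42)²) = 360/1764 = 360*(1/1764) = 10/49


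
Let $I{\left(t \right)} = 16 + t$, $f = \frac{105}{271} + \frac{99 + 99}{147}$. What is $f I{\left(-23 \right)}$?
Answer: $- \frac{23031}{1897} \approx -12.141$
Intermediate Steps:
$f = \frac{23031}{13279}$ ($f = 105 \cdot \frac{1}{271} + 198 \cdot \frac{1}{147} = \frac{105}{271} + \frac{66}{49} = \frac{23031}{13279} \approx 1.7344$)
$f I{\left(-23 \right)} = \frac{23031 \left(16 - 23\right)}{13279} = \frac{23031}{13279} \left(-7\right) = - \frac{23031}{1897}$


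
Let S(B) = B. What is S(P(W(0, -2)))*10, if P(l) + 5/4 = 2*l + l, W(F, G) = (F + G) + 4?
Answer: 95/2 ≈ 47.500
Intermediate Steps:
W(F, G) = 4 + F + G
P(l) = -5/4 + 3*l (P(l) = -5/4 + (2*l + l) = -5/4 + 3*l)
S(P(W(0, -2)))*10 = (-5/4 + 3*(4 + 0 - 2))*10 = (-5/4 + 3*2)*10 = (-5/4 + 6)*10 = (19/4)*10 = 95/2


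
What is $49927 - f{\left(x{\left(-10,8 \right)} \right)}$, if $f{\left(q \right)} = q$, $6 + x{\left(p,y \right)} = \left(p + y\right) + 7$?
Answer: $49928$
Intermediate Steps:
$x{\left(p,y \right)} = 1 + p + y$ ($x{\left(p,y \right)} = -6 + \left(\left(p + y\right) + 7\right) = -6 + \left(7 + p + y\right) = 1 + p + y$)
$49927 - f{\left(x{\left(-10,8 \right)} \right)} = 49927 - \left(1 - 10 + 8\right) = 49927 - -1 = 49927 + 1 = 49928$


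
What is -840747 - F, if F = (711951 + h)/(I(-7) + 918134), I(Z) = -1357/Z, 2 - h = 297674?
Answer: -600508070702/714255 ≈ -8.4075e+5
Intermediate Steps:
h = -297672 (h = 2 - 1*297674 = 2 - 297674 = -297672)
F = 322217/714255 (F = (711951 - 297672)/(-1357/(-7) + 918134) = 414279/(-1357*(-1/7) + 918134) = 414279/(1357/7 + 918134) = 414279/(6428295/7) = 414279*(7/6428295) = 322217/714255 ≈ 0.45112)
-840747 - F = -840747 - 1*322217/714255 = -840747 - 322217/714255 = -600508070702/714255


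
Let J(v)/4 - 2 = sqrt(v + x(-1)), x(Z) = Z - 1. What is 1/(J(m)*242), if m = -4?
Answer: 1/4840 - I*sqrt(6)/9680 ≈ 0.00020661 - 0.00025305*I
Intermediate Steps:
x(Z) = -1 + Z
J(v) = 8 + 4*sqrt(-2 + v) (J(v) = 8 + 4*sqrt(v + (-1 - 1)) = 8 + 4*sqrt(v - 2) = 8 + 4*sqrt(-2 + v))
1/(J(m)*242) = 1/((8 + 4*sqrt(-2 - 4))*242) = 1/((8 + 4*sqrt(-6))*242) = 1/((8 + 4*(I*sqrt(6)))*242) = 1/((8 + 4*I*sqrt(6))*242) = 1/(1936 + 968*I*sqrt(6))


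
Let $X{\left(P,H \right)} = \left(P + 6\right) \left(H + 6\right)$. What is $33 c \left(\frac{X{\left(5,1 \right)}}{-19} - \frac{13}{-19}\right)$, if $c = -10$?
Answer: $\frac{21120}{19} \approx 1111.6$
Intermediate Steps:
$X{\left(P,H \right)} = \left(6 + H\right) \left(6 + P\right)$ ($X{\left(P,H \right)} = \left(6 + P\right) \left(6 + H\right) = \left(6 + H\right) \left(6 + P\right)$)
$33 c \left(\frac{X{\left(5,1 \right)}}{-19} - \frac{13}{-19}\right) = 33 \left(-10\right) \left(\frac{36 + 6 \cdot 1 + 6 \cdot 5 + 1 \cdot 5}{-19} - \frac{13}{-19}\right) = - 330 \left(\left(36 + 6 + 30 + 5\right) \left(- \frac{1}{19}\right) - - \frac{13}{19}\right) = - 330 \left(77 \left(- \frac{1}{19}\right) + \frac{13}{19}\right) = - 330 \left(- \frac{77}{19} + \frac{13}{19}\right) = \left(-330\right) \left(- \frac{64}{19}\right) = \frac{21120}{19}$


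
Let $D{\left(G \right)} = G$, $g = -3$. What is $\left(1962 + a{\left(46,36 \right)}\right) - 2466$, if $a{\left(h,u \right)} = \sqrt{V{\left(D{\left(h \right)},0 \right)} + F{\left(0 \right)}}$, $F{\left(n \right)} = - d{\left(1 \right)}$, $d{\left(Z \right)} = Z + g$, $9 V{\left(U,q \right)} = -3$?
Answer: $-504 + \frac{\sqrt{15}}{3} \approx -502.71$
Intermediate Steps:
$V{\left(U,q \right)} = - \frac{1}{3}$ ($V{\left(U,q \right)} = \frac{1}{9} \left(-3\right) = - \frac{1}{3}$)
$d{\left(Z \right)} = -3 + Z$ ($d{\left(Z \right)} = Z - 3 = -3 + Z$)
$F{\left(n \right)} = 2$ ($F{\left(n \right)} = - (-3 + 1) = \left(-1\right) \left(-2\right) = 2$)
$a{\left(h,u \right)} = \frac{\sqrt{15}}{3}$ ($a{\left(h,u \right)} = \sqrt{- \frac{1}{3} + 2} = \sqrt{\frac{5}{3}} = \frac{\sqrt{15}}{3}$)
$\left(1962 + a{\left(46,36 \right)}\right) - 2466 = \left(1962 + \frac{\sqrt{15}}{3}\right) - 2466 = -504 + \frac{\sqrt{15}}{3}$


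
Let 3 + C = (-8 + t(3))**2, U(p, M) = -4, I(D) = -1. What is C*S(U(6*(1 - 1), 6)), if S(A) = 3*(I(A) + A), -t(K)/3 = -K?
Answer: 30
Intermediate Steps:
t(K) = 3*K (t(K) = -(-3)*K = 3*K)
C = -2 (C = -3 + (-8 + 3*3)**2 = -3 + (-8 + 9)**2 = -3 + 1**2 = -3 + 1 = -2)
S(A) = -3 + 3*A (S(A) = 3*(-1 + A) = -3 + 3*A)
C*S(U(6*(1 - 1), 6)) = -2*(-3 + 3*(-4)) = -2*(-3 - 12) = -2*(-15) = 30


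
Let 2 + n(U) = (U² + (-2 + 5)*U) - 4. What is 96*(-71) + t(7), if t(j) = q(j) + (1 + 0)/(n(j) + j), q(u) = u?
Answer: -483438/71 ≈ -6809.0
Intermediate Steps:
n(U) = -6 + U² + 3*U (n(U) = -2 + ((U² + (-2 + 5)*U) - 4) = -2 + ((U² + 3*U) - 4) = -2 + (-4 + U² + 3*U) = -6 + U² + 3*U)
t(j) = j + 1/(-6 + j² + 4*j) (t(j) = j + (1 + 0)/((-6 + j² + 3*j) + j) = j + 1/(-6 + j² + 4*j))
96*(-71) + t(7) = 96*(-71) + (1 + 7³ - 6*7 + 4*7²)/(-6 + 7² + 4*7) = -6816 + (1 + 343 - 42 + 4*49)/(-6 + 49 + 28) = -6816 + (1 + 343 - 42 + 196)/71 = -6816 + (1/71)*498 = -6816 + 498/71 = -483438/71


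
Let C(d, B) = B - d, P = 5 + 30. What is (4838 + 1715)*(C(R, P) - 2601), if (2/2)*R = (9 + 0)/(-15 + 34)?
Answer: -319543939/19 ≈ -1.6818e+7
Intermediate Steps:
P = 35
R = 9/19 (R = (9 + 0)/(-15 + 34) = 9/19 ≈ 0.47368)
(4838 + 1715)*(C(R, P) - 2601) = (4838 + 1715)*((35 - 1*9/19) - 2601) = 6553*((35 - 9/19) - 2601) = 6553*(656/19 - 2601) = 6553*(-48763/19) = -319543939/19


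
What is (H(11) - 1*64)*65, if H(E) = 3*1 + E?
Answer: -3250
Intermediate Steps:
H(E) = 3 + E
(H(11) - 1*64)*65 = ((3 + 11) - 1*64)*65 = (14 - 64)*65 = -50*65 = -3250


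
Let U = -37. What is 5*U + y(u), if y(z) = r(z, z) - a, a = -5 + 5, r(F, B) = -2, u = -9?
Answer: -187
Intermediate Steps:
a = 0
y(z) = -2 (y(z) = -2 - 1*0 = -2 + 0 = -2)
5*U + y(u) = 5*(-37) - 2 = -185 - 2 = -187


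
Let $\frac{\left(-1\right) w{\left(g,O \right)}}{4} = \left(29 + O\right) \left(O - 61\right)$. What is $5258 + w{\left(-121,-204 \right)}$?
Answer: $-180242$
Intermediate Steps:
$w{\left(g,O \right)} = - 4 \left(-61 + O\right) \left(29 + O\right)$ ($w{\left(g,O \right)} = - 4 \left(29 + O\right) \left(O - 61\right) = - 4 \left(29 + O\right) \left(-61 + O\right) = - 4 \left(-61 + O\right) \left(29 + O\right)$)
$5258 + w{\left(-121,-204 \right)} = 5258 + \left(7076 - 4 \left(-204\right)^{2} + 128 \left(-204\right)\right) = 5258 - 185500 = -180242$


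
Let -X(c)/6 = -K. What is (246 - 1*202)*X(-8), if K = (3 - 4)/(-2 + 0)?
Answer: 132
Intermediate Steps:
K = ½ (K = -1/(-2) = -1*(-½) = ½ ≈ 0.50000)
X(c) = 3 (X(c) = -(-6)/2 = -6*(-½) = 3)
(246 - 1*202)*X(-8) = (246 - 1*202)*3 = (246 - 202)*3 = 44*3 = 132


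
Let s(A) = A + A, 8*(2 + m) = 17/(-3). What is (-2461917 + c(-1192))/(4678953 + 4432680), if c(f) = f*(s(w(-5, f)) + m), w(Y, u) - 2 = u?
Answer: 1134814/27334899 ≈ 0.041515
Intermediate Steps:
w(Y, u) = 2 + u
m = -65/24 (m = -2 + (17/(-3))/8 = -2 + (17*(-⅓))/8 = -2 + (⅛)*(-17/3) = -2 - 17/24 = -65/24 ≈ -2.7083)
s(A) = 2*A
c(f) = f*(31/24 + 2*f) (c(f) = f*(2*(2 + f) - 65/24) = f*((4 + 2*f) - 65/24) = f*(31/24 + 2*f))
(-2461917 + c(-1192))/(4678953 + 4432680) = (-2461917 + (1/24)*(-1192)*(31 + 48*(-1192)))/(4678953 + 4432680) = (-2461917 + (1/24)*(-1192)*(31 - 57216))/9111633 = (-2461917 + (1/24)*(-1192)*(-57185))*(1/9111633) = (-2461917 + 8520565/3)*(1/9111633) = (1134814/3)*(1/9111633) = 1134814/27334899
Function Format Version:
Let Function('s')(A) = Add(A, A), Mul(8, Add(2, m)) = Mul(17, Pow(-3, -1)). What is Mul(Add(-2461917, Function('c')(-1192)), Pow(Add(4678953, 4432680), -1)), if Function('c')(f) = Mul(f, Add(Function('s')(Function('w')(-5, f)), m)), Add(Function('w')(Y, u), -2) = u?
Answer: Rational(1134814, 27334899) ≈ 0.041515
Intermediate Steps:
Function('w')(Y, u) = Add(2, u)
m = Rational(-65, 24) (m = Add(-2, Mul(Rational(1, 8), Mul(17, Pow(-3, -1)))) = Add(-2, Mul(Rational(1, 8), Mul(17, Rational(-1, 3)))) = Add(-2, Mul(Rational(1, 8), Rational(-17, 3))) = Add(-2, Rational(-17, 24)) = Rational(-65, 24) ≈ -2.7083)
Function('s')(A) = Mul(2, A)
Function('c')(f) = Mul(f, Add(Rational(31, 24), Mul(2, f))) (Function('c')(f) = Mul(f, Add(Mul(2, Add(2, f)), Rational(-65, 24))) = Mul(f, Add(Add(4, Mul(2, f)), Rational(-65, 24))) = Mul(f, Add(Rational(31, 24), Mul(2, f))))
Mul(Add(-2461917, Function('c')(-1192)), Pow(Add(4678953, 4432680), -1)) = Mul(Add(-2461917, Mul(Rational(1, 24), -1192, Add(31, Mul(48, -1192)))), Pow(Add(4678953, 4432680), -1)) = Mul(Add(-2461917, Mul(Rational(1, 24), -1192, Add(31, -57216))), Pow(9111633, -1)) = Mul(Add(-2461917, Mul(Rational(1, 24), -1192, -57185)), Rational(1, 9111633)) = Mul(Add(-2461917, Rational(8520565, 3)), Rational(1, 9111633)) = Mul(Rational(1134814, 3), Rational(1, 9111633)) = Rational(1134814, 27334899)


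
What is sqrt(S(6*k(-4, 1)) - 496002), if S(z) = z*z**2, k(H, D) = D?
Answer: I*sqrt(495786) ≈ 704.12*I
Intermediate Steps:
S(z) = z**3
sqrt(S(6*k(-4, 1)) - 496002) = sqrt((6*1)**3 - 496002) = sqrt(6**3 - 496002) = sqrt(216 - 496002) = sqrt(-495786) = I*sqrt(495786)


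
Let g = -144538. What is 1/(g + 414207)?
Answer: 1/269669 ≈ 3.7083e-6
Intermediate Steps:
1/(g + 414207) = 1/(-144538 + 414207) = 1/269669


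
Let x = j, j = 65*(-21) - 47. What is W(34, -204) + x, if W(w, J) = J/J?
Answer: -1411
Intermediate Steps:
W(w, J) = 1
j = -1412 (j = -1365 - 47 = -1412)
x = -1412
W(34, -204) + x = 1 - 1412 = -1411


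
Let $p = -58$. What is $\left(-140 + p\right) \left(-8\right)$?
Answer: $1584$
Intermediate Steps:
$\left(-140 + p\right) \left(-8\right) = \left(-140 - 58\right) \left(-8\right) = \left(-198\right) \left(-8\right) = 1584$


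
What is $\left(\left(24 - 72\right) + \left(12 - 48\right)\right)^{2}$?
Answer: $7056$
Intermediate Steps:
$\left(\left(24 - 72\right) + \left(12 - 48\right)\right)^{2} = \left(-48 - 36\right)^{2} = \left(-84\right)^{2} = 7056$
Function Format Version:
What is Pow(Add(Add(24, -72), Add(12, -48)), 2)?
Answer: 7056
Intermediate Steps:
Pow(Add(Add(24, -72), Add(12, -48)), 2) = Pow(Add(-48, -36), 2) = Pow(-84, 2) = 7056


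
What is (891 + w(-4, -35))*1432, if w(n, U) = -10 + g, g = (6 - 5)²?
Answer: 1263024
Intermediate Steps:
g = 1 (g = 1² = 1)
w(n, U) = -9 (w(n, U) = -10 + 1 = -9)
(891 + w(-4, -35))*1432 = (891 - 9)*1432 = 882*1432 = 1263024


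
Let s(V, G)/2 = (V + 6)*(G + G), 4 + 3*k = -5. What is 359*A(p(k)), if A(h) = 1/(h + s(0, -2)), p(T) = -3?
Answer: -359/51 ≈ -7.0392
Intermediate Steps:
k = -3 (k = -4/3 + (⅓)*(-5) = -4/3 - 5/3 = -3)
s(V, G) = 4*G*(6 + V) (s(V, G) = 2*((V + 6)*(G + G)) = 2*((6 + V)*(2*G)) = 2*(2*G*(6 + V)) = 4*G*(6 + V))
A(h) = 1/(-48 + h) (A(h) = 1/(h + 4*(-2)*(6 + 0)) = 1/(h + 4*(-2)*6) = 1/(h - 48) = 1/(-48 + h))
359*A(p(k)) = 359/(-48 - 3) = 359/(-51) = 359*(-1/51) = -359/51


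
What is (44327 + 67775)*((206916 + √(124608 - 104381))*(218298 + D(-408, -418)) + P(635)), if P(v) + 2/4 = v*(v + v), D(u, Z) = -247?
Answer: 5057935425346881 + 24443953202*√20227 ≈ 5.0614e+15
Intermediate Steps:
P(v) = -½ + 2*v² (P(v) = -½ + v*(v + v) = -½ + v*(2*v) = -½ + 2*v²)
(44327 + 67775)*((206916 + √(124608 - 104381))*(218298 + D(-408, -418)) + P(635)) = (44327 + 67775)*((206916 + √(124608 - 104381))*(218298 - 247) + (-½ + 2*635²)) = 112102*((206916 + √20227)*218051 + (-½ + 2*403225)) = 112102*((45118240716 + 218051*√20227) + (-½ + 806450)) = 112102*((45118240716 + 218051*√20227) + 1612899/2) = 112102*(90238094331/2 + 218051*√20227) = 5057935425346881 + 24443953202*√20227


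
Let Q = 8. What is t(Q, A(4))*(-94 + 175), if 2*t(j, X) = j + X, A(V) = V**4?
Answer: 10692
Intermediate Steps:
t(j, X) = X/2 + j/2 (t(j, X) = (j + X)/2 = (X + j)/2 = X/2 + j/2)
t(Q, A(4))*(-94 + 175) = ((1/2)*4**4 + (1/2)*8)*(-94 + 175) = ((1/2)*256 + 4)*81 = (128 + 4)*81 = 132*81 = 10692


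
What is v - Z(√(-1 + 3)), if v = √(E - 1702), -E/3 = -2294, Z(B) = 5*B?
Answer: -5*√2 + 2*√1295 ≈ 64.901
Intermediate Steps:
E = 6882 (E = -3*(-2294) = 6882)
v = 2*√1295 (v = √(6882 - 1702) = √5180 = 2*√1295 ≈ 71.972)
v - Z(√(-1 + 3)) = 2*√1295 - 5*√(-1 + 3) = 2*√1295 - 5*√2 = -5*√2 + 2*√1295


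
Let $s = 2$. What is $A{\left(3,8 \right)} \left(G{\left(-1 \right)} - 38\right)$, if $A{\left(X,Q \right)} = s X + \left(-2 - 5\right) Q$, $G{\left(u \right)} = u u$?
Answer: $1850$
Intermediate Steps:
$G{\left(u \right)} = u^{2}$
$A{\left(X,Q \right)} = - 7 Q + 2 X$ ($A{\left(X,Q \right)} = 2 X + \left(-2 - 5\right) Q = 2 X - 7 Q = - 7 Q + 2 X$)
$A{\left(3,8 \right)} \left(G{\left(-1 \right)} - 38\right) = \left(\left(-7\right) 8 + 2 \cdot 3\right) \left(\left(-1\right)^{2} - 38\right) = \left(-56 + 6\right) \left(1 - 38\right) = \left(-50\right) \left(-37\right) = 1850$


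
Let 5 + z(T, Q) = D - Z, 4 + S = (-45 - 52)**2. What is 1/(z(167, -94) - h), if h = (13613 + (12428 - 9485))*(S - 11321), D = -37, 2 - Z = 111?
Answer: 1/31721363 ≈ 3.1525e-8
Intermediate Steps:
Z = -109 (Z = 2 - 1*111 = 2 - 111 = -109)
S = 9405 (S = -4 + (-45 - 52)**2 = -4 + (-97)**2 = -4 + 9409 = 9405)
z(T, Q) = 67 (z(T, Q) = -5 + (-37 - 1*(-109)) = -5 + (-37 + 109) = -5 + 72 = 67)
h = -31721296 (h = (13613 + (12428 - 9485))*(9405 - 11321) = (13613 + 2943)*(-1916) = 16556*(-1916) = -31721296)
1/(z(167, -94) - h) = 1/(67 - 1*(-31721296)) = 1/(67 + 31721296) = 1/31721363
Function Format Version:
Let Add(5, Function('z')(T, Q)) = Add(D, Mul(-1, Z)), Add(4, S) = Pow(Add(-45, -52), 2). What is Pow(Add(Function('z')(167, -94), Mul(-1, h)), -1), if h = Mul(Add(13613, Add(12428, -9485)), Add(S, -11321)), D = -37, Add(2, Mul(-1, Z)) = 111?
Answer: Rational(1, 31721363) ≈ 3.1525e-8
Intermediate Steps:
Z = -109 (Z = Add(2, Mul(-1, 111)) = Add(2, -111) = -109)
S = 9405 (S = Add(-4, Pow(Add(-45, -52), 2)) = Add(-4, Pow(-97, 2)) = Add(-4, 9409) = 9405)
Function('z')(T, Q) = 67 (Function('z')(T, Q) = Add(-5, Add(-37, Mul(-1, -109))) = Add(-5, Add(-37, 109)) = Add(-5, 72) = 67)
h = -31721296 (h = Mul(Add(13613, Add(12428, -9485)), Add(9405, -11321)) = Mul(Add(13613, 2943), -1916) = Mul(16556, -1916) = -31721296)
Pow(Add(Function('z')(167, -94), Mul(-1, h)), -1) = Pow(Add(67, Mul(-1, -31721296)), -1) = Pow(Add(67, 31721296), -1) = Pow(31721363, -1) = Rational(1, 31721363)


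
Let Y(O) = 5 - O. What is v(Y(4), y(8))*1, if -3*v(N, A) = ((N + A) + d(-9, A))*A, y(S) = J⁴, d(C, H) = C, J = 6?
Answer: -556416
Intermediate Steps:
y(S) = 1296 (y(S) = 6⁴ = 1296)
v(N, A) = -A*(-9 + A + N)/3 (v(N, A) = -((N + A) - 9)*A/3 = -((A + N) - 9)*A/3 = -(-9 + A + N)*A/3 = -A*(-9 + A + N)/3)
v(Y(4), y(8))*1 = ((⅓)*1296*(9 - 1*1296 - (5 - 1*4)))*1 = ((⅓)*1296*(9 - 1296 - (5 - 4)))*1 = ((⅓)*1296*(9 - 1296 - 1*1))*1 = ((⅓)*1296*(9 - 1296 - 1))*1 = ((⅓)*1296*(-1288))*1 = -556416*1 = -556416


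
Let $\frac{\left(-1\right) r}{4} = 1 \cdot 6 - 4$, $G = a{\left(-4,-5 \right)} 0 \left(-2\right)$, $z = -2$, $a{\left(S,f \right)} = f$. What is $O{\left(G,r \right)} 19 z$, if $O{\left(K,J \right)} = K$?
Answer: $0$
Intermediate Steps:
$G = 0$ ($G = \left(-5\right) 0 \left(-2\right) = 0 \left(-2\right) = 0$)
$r = -8$ ($r = - 4 \left(1 \cdot 6 - 4\right) = - 4 \left(6 - 4\right) = \left(-4\right) 2 = -8$)
$O{\left(G,r \right)} 19 z = 0 \cdot 19 \left(-2\right) = 0 \left(-2\right) = 0$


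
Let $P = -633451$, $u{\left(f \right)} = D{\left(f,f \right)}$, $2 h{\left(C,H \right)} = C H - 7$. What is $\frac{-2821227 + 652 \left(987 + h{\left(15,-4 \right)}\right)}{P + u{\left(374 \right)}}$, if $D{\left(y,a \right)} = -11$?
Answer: $\frac{2199545}{633462} \approx 3.4723$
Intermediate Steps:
$h{\left(C,H \right)} = - \frac{7}{2} + \frac{C H}{2}$ ($h{\left(C,H \right)} = \frac{C H - 7}{2} = \frac{-7 + C H}{2} = - \frac{7}{2} + \frac{C H}{2}$)
$u{\left(f \right)} = -11$
$\frac{-2821227 + 652 \left(987 + h{\left(15,-4 \right)}\right)}{P + u{\left(374 \right)}} = \frac{-2821227 + 652 \left(987 + \left(- \frac{7}{2} + \frac{1}{2} \cdot 15 \left(-4\right)\right)\right)}{-633451 - 11} = \frac{-2821227 + 652 \left(987 - \frac{67}{2}\right)}{-633462} = \left(-2821227 + 652 \left(987 - \frac{67}{2}\right)\right) \left(- \frac{1}{633462}\right) = \left(-2821227 + 652 \cdot \frac{1907}{2}\right) \left(- \frac{1}{633462}\right) = \left(-2821227 + 621682\right) \left(- \frac{1}{633462}\right) = \left(-2199545\right) \left(- \frac{1}{633462}\right) = \frac{2199545}{633462}$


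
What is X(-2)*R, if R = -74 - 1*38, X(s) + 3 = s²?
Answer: -112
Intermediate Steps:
X(s) = -3 + s²
R = -112 (R = -74 - 38 = -112)
X(-2)*R = (-3 + (-2)²)*(-112) = (-3 + 4)*(-112) = 1*(-112) = -112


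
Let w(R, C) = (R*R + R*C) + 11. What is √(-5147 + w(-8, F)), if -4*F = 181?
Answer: I*√4710 ≈ 68.629*I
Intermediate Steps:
F = -181/4 (F = -¼*181 = -181/4 ≈ -45.250)
w(R, C) = 11 + R² + C*R (w(R, C) = (R² + C*R) + 11 = 11 + R² + C*R)
√(-5147 + w(-8, F)) = √(-5147 + (11 + (-8)² - 181/4*(-8))) = √(-5147 + (11 + 64 + 362)) = √(-5147 + 437) = √(-4710) = I*√4710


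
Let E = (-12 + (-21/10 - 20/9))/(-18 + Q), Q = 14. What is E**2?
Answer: 2157961/129600 ≈ 16.651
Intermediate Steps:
E = 1469/360 (E = (-12 + (-21/10 - 20/9))/(-18 + 14) = (-12 + (-21*1/10 - 20*1/9))/(-4) = (-12 + (-21/10 - 20/9))*(-1/4) = (-12 - 389/90)*(-1/4) = -1469/90*(-1/4) = 1469/360 ≈ 4.0806)
E**2 = (1469/360)**2 = 2157961/129600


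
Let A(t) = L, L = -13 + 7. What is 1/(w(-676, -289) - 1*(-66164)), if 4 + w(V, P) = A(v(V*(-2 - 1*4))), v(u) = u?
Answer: 1/66154 ≈ 1.5116e-5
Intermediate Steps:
L = -6
A(t) = -6
w(V, P) = -10 (w(V, P) = -4 - 6 = -10)
1/(w(-676, -289) - 1*(-66164)) = 1/(-10 - 1*(-66164)) = 1/(-10 + 66164) = 1/66154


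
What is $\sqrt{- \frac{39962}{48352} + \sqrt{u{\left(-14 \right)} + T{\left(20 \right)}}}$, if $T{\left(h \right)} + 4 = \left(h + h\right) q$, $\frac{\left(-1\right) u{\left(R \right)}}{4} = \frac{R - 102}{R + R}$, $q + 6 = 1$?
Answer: $\frac{\sqrt{-1479373259 + 511419104 i \sqrt{2702}}}{42308} \approx 2.6503 + 2.8019 i$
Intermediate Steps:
$q = -5$ ($q = -6 + 1 = -5$)
$u{\left(R \right)} = - \frac{2 \left(-102 + R\right)}{R}$ ($u{\left(R \right)} = - 4 \frac{R - 102}{R + R} = - 4 \frac{-102 + R}{2 R} = - \frac{2 \left(-102 + R\right)}{R}$)
$T{\left(h \right)} = -4 - 10 h$ ($T{\left(h \right)} = -4 + \left(h + h\right) \left(-5\right) = -4 + 2 h \left(-5\right) = -4 - 10 h$)
$\sqrt{- \frac{39962}{48352} + \sqrt{u{\left(-14 \right)} + T{\left(20 \right)}}} = \sqrt{- \frac{39962}{48352} + \sqrt{\left(-2 + \frac{204}{-14}\right) - 204}} = \sqrt{\left(-39962\right) \frac{1}{48352} + \sqrt{\left(-2 + 204 \left(- \frac{1}{14}\right)\right) - 204}} = \sqrt{- \frac{19981}{24176} + \sqrt{\left(-2 - \frac{102}{7}\right) - 204}} = \sqrt{- \frac{19981}{24176} + \sqrt{- \frac{116}{7} - 204}} = \sqrt{- \frac{19981}{24176} + \sqrt{- \frac{1544}{7}}} = \sqrt{- \frac{19981}{24176} + \frac{2 i \sqrt{2702}}{7}}$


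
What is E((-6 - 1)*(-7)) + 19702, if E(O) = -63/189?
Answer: 59105/3 ≈ 19702.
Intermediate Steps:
E(O) = -1/3 (E(O) = -63*1/189 = -1/3)
E((-6 - 1)*(-7)) + 19702 = -1/3 + 19702 = 59105/3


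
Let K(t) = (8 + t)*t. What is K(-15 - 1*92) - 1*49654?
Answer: -39061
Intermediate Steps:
K(t) = t*(8 + t)
K(-15 - 1*92) - 1*49654 = (-15 - 1*92)*(8 + (-15 - 1*92)) - 1*49654 = (-15 - 92)*(8 + (-15 - 92)) - 49654 = -107*(8 - 107) - 49654 = -107*(-99) - 49654 = 10593 - 49654 = -39061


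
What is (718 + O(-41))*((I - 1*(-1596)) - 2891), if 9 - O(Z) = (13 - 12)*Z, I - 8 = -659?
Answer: -1494528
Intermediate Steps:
I = -651 (I = 8 - 659 = -651)
O(Z) = 9 - Z (O(Z) = 9 - (13 - 12)*Z = 9 - Z)
(718 + O(-41))*((I - 1*(-1596)) - 2891) = (718 + (9 - 1*(-41)))*((-651 - 1*(-1596)) - 2891) = (718 + (9 + 41))*((-651 + 1596) - 2891) = (718 + 50)*(945 - 2891) = 768*(-1946) = -1494528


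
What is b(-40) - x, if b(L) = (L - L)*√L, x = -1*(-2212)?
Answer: -2212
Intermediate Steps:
x = 2212
b(L) = 0 (b(L) = 0*√L = 0)
b(-40) - x = 0 - 1*2212 = 0 - 2212 = -2212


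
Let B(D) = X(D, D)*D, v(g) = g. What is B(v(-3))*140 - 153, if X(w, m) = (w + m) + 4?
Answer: 687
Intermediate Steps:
X(w, m) = 4 + m + w (X(w, m) = (m + w) + 4 = 4 + m + w)
B(D) = D*(4 + 2*D) (B(D) = (4 + D + D)*D = (4 + 2*D)*D = D*(4 + 2*D))
B(v(-3))*140 - 153 = (2*(-3)*(2 - 3))*140 - 153 = (2*(-3)*(-1))*140 - 153 = 6*140 - 153 = 840 - 153 = 687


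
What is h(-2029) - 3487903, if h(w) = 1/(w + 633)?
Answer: -4869112589/1396 ≈ -3.4879e+6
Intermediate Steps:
h(w) = 1/(633 + w)
h(-2029) - 3487903 = 1/(633 - 2029) - 3487903 = 1/(-1396) - 3487903 = -1/1396 - 3487903 = -4869112589/1396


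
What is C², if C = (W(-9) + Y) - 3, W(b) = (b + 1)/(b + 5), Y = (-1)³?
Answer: 4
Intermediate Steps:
Y = -1
W(b) = (1 + b)/(5 + b)
C = -2 (C = ((1 - 9)/(5 - 9) - 1) - 3 = (-8/(-4) - 1) - 3 = (-¼*(-8) - 1) - 3 = (2 - 1) - 3 = 1 - 3 = -2)
C² = (-2)² = 4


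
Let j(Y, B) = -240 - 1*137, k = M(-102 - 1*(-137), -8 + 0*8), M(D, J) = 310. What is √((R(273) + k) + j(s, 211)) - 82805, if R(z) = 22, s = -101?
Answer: -82805 + 3*I*√5 ≈ -82805.0 + 6.7082*I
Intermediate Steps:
k = 310
j(Y, B) = -377 (j(Y, B) = -240 - 137 = -377)
√((R(273) + k) + j(s, 211)) - 82805 = √((22 + 310) - 377) - 82805 = √(332 - 377) - 82805 = √(-45) - 82805 = 3*I*√5 - 82805 = -82805 + 3*I*√5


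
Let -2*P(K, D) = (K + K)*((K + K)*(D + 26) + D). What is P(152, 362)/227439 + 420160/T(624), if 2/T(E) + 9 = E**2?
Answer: 2067122799448368/25271 ≈ 8.1798e+10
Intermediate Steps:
T(E) = 2/(-9 + E**2)
P(K, D) = -K*(D + 2*K*(26 + D)) (P(K, D) = -(K + K)*((K + K)*(D + 26) + D)/2 = -2*K*((2*K)*(26 + D) + D)/2 = -2*K*(2*K*(26 + D) + D)/2 = -2*K*(D + 2*K*(26 + D))/2 = -K*(D + 2*K*(26 + D)))
P(152, 362)/227439 + 420160/T(624) = -1*152*(362 + 52*152 + 2*362*152)/227439 + 420160/((2/(-9 + 624**2))) = -1*152*(362 + 7904 + 110048)*(1/227439) + 420160/((2/(-9 + 389376))) = -1*152*118314*(1/227439) + 420160/((2/389367)) = -17983728*1/227439 + 420160/((2*(1/389367))) = -1998192/25271 + 420160/(2/389367) = -1998192/25271 + 420160*(389367/2) = -1998192/25271 + 81798219360 = 2067122799448368/25271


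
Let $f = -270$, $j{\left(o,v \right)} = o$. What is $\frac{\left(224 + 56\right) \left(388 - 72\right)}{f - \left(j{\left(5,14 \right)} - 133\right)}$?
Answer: $- \frac{44240}{71} \approx -623.1$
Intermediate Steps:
$\frac{\left(224 + 56\right) \left(388 - 72\right)}{f - \left(j{\left(5,14 \right)} - 133\right)} = \frac{\left(224 + 56\right) \left(388 - 72\right)}{-270 - \left(5 - 133\right)} = \frac{280 \cdot 316}{-270 - -128} = \frac{88480}{-270 + 128} = \frac{88480}{-142} = 88480 \left(- \frac{1}{142}\right) = - \frac{44240}{71}$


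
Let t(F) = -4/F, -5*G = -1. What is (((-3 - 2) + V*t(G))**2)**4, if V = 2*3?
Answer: 59604644775390625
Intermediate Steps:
G = 1/5 (G = -1/5*(-1) = 1/5 ≈ 0.20000)
V = 6
(((-3 - 2) + V*t(G))**2)**4 = (((-3 - 2) + 6*(-4/1/5))**2)**4 = ((-5 + 6*(-4*5))**2)**4 = ((-5 + 6*(-20))**2)**4 = ((-5 - 120)**2)**4 = ((-125)**2)**4 = 15625**4 = 59604644775390625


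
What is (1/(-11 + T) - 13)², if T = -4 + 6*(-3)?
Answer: 184900/1089 ≈ 169.79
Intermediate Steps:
T = -22 (T = -4 - 18 = -22)
(1/(-11 + T) - 13)² = (1/(-11 - 22) - 13)² = (1/(-33) - 13)² = (-1/33 - 13)² = (-430/33)² = 184900/1089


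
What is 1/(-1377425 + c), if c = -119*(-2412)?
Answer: -1/1090397 ≈ -9.1710e-7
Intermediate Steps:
c = 287028
1/(-1377425 + c) = 1/(-1377425 + 287028) = 1/(-1090397) = -1/1090397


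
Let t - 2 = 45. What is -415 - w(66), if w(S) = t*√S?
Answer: -415 - 47*√66 ≈ -796.83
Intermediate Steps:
t = 47 (t = 2 + 45 = 47)
w(S) = 47*√S
-415 - w(66) = -415 - 47*√66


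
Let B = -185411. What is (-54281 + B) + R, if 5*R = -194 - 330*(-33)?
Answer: -1187764/5 ≈ -2.3755e+5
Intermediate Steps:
R = 10696/5 (R = (-194 - 330*(-33))/5 = (-194 + 10890)/5 = (⅕)*10696 = 10696/5 ≈ 2139.2)
(-54281 + B) + R = (-54281 - 185411) + 10696/5 = -239692 + 10696/5 = -1187764/5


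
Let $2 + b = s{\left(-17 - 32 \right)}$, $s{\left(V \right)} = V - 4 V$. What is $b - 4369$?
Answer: $-4224$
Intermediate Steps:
$s{\left(V \right)} = - 3 V$ ($s{\left(V \right)} = V - 4 V = - 3 V$)
$b = 145$ ($b = -2 - 3 \left(-17 - 32\right) = -2 - -147 = -2 + 147 = 145$)
$b - 4369 = 145 - 4369 = -4224$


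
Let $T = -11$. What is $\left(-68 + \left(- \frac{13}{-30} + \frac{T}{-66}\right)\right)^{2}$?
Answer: $\frac{113569}{25} \approx 4542.8$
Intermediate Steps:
$\left(-68 + \left(- \frac{13}{-30} + \frac{T}{-66}\right)\right)^{2} = \left(-68 - \left(- \frac{13}{30} - \frac{1}{6}\right)\right)^{2} = \left(-68 - - \frac{3}{5}\right)^{2} = \left(-68 + \left(\frac{13}{30} + \frac{1}{6}\right)\right)^{2} = \left(-68 + \frac{3}{5}\right)^{2} = \left(- \frac{337}{5}\right)^{2} = \frac{113569}{25}$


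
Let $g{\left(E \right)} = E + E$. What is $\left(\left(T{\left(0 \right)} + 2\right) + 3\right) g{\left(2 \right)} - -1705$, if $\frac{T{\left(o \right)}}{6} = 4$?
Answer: $1821$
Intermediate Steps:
$T{\left(o \right)} = 24$ ($T{\left(o \right)} = 6 \cdot 4 = 24$)
$g{\left(E \right)} = 2 E$
$\left(\left(T{\left(0 \right)} + 2\right) + 3\right) g{\left(2 \right)} - -1705 = \left(\left(24 + 2\right) + 3\right) 2 \cdot 2 - -1705 = \left(26 + 3\right) 4 + 1705 = 29 \cdot 4 + 1705 = 116 + 1705 = 1821$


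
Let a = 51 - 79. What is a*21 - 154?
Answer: -742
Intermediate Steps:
a = -28
a*21 - 154 = -28*21 - 154 = -588 - 154 = -742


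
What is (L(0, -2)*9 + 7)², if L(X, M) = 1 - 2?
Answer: 4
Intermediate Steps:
L(X, M) = -1
(L(0, -2)*9 + 7)² = (-1*9 + 7)² = (-9 + 7)² = (-2)² = 4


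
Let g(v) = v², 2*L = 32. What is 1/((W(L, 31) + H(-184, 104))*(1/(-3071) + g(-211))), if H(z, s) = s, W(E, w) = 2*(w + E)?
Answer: 3071/27071350020 ≈ 1.1344e-7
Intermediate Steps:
L = 16 (L = (½)*32 = 16)
W(E, w) = 2*E + 2*w (W(E, w) = 2*(E + w) = 2*E + 2*w)
1/((W(L, 31) + H(-184, 104))*(1/(-3071) + g(-211))) = 1/(((2*16 + 2*31) + 104)*(1/(-3071) + (-211)²)) = 1/(((32 + 62) + 104)*(-1/3071 + 44521)) = 1/((94 + 104)*(136723990/3071)) = 1/(198*(136723990/3071)) = 1/(27071350020/3071) = 3071/27071350020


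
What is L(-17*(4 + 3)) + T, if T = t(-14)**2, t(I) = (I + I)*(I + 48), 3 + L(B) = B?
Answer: 906182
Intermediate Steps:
L(B) = -3 + B
t(I) = 2*I*(48 + I) (t(I) = (2*I)*(48 + I) = 2*I*(48 + I))
T = 906304 (T = (2*(-14)*(48 - 14))**2 = (2*(-14)*34)**2 = (-952)**2 = 906304)
L(-17*(4 + 3)) + T = (-3 - 17*(4 + 3)) + 906304 = (-3 - 17*7) + 906304 = (-3 - 119) + 906304 = -122 + 906304 = 906182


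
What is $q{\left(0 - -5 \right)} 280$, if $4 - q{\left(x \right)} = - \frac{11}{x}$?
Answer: $1736$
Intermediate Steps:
$q{\left(x \right)} = 4 + \frac{11}{x}$ ($q{\left(x \right)} = 4 - - \frac{11}{x} = 4 + \frac{11}{x}$)
$q{\left(0 - -5 \right)} 280 = \left(4 + \frac{11}{0 - -5}\right) 280 = \left(4 + \frac{11}{0 + 5}\right) 280 = \left(4 + \frac{11}{5}\right) 280 = \frac{31}{5} \cdot 280 = 1736$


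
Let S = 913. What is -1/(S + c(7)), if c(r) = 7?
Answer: -1/920 ≈ -0.0010870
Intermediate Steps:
-1/(S + c(7)) = -1/(913 + 7) = -1/920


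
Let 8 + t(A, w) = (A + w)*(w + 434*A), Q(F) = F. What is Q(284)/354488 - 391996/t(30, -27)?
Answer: -34736702571/3453687962 ≈ -10.058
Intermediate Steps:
t(A, w) = -8 + (A + w)*(w + 434*A)
Q(284)/354488 - 391996/t(30, -27) = 284/354488 - 391996/(-8 + (-27)**2 + 434*30**2 + 435*30*(-27)) = 284*(1/354488) - 391996/(-8 + 729 + 434*900 - 352350) = 71/88622 - 391996/(-8 + 729 + 390600 - 352350) = 71/88622 - 391996/38971 = -34736702571/3453687962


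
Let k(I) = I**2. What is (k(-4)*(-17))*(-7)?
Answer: 1904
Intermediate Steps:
(k(-4)*(-17))*(-7) = ((-4)**2*(-17))*(-7) = (16*(-17))*(-7) = -272*(-7) = 1904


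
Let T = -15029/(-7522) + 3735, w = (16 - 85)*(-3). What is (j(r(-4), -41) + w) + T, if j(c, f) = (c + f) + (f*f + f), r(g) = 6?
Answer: 41739563/7522 ≈ 5549.0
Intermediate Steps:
j(c, f) = c + f**2 + 2*f (j(c, f) = (c + f) + (f**2 + f) = (c + f) + (f + f**2) = c + f**2 + 2*f)
w = 207 (w = -69*(-3) = 207)
T = 28109699/7522 (T = -15029*(-1/7522) + 3735 = 15029/7522 + 3735 = 28109699/7522 ≈ 3737.0)
(j(r(-4), -41) + w) + T = ((6 + (-41)**2 + 2*(-41)) + 207) + 28109699/7522 = ((6 + 1681 - 82) + 207) + 28109699/7522 = (1605 + 207) + 28109699/7522 = 1812 + 28109699/7522 = 41739563/7522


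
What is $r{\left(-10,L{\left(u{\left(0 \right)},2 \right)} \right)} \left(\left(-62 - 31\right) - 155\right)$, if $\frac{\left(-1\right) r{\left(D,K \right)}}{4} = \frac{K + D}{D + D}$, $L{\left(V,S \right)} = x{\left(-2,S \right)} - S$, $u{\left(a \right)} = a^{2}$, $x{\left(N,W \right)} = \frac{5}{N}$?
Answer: $\frac{3596}{5} \approx 719.2$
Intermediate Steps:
$L{\left(V,S \right)} = - \frac{5}{2} - S$ ($L{\left(V,S \right)} = \frac{5}{-2} - S = 5 \left(- \frac{1}{2}\right) - S = - \frac{5}{2} - S$)
$r{\left(D,K \right)} = - \frac{2 \left(D + K\right)}{D}$ ($r{\left(D,K \right)} = - 4 \frac{K + D}{D + D} = - 4 \frac{D + K}{2 D} = - \frac{2 \left(D + K\right)}{D}$)
$r{\left(-10,L{\left(u{\left(0 \right)},2 \right)} \right)} \left(\left(-62 - 31\right) - 155\right) = \left(-2 - \frac{2 \left(- \frac{5}{2} - 2\right)}{-10}\right) \left(\left(-62 - 31\right) - 155\right) = \left(-2 - 2 \left(- \frac{5}{2} - 2\right) \left(- \frac{1}{10}\right)\right) \left(\left(-62 - 31\right) - 155\right) = \left(-2 - \left(-9\right) \left(- \frac{1}{10}\right)\right) \left(-93 - 155\right) = \left(-2 - \frac{9}{10}\right) \left(-248\right) = \left(- \frac{29}{10}\right) \left(-248\right) = \frac{3596}{5}$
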